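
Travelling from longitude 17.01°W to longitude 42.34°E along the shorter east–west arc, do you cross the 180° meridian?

No

Signed shortest Δλ = ((42.34 − -17.01 + 180) mod 360) − 180 = 59.35°.
Going east by 59.35° from -17.01° reaches +42.34° without touching 180°.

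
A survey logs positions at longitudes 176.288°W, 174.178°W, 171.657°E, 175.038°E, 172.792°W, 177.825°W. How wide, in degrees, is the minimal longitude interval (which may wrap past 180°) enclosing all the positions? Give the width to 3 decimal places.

Sort the longitudes: -177.825°, -176.288°, -174.178°, -172.792°, +171.657°, +175.038°.
Eastward gaps between consecutive values (wrapping around): 1.537°, 2.110°, 1.386°, 344.449°, 3.381°, 7.137°.
Largest gap = 344.449° ⇒ minimal covering band is its complement: 360° − 344.449° = 15.551°.
Band runs from +171.657° eastward to -172.792°, crossing the antimeridian.

15.551°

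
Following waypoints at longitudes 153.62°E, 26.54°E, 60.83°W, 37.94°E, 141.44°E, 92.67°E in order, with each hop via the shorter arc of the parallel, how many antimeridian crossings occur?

Leg 1: +153.62° → +26.54°, shortest Δλ = -127.08° (west) — does not cross 180°.
Leg 2: +26.54° → -60.83°, shortest Δλ = -87.37° (west) — does not cross 180°.
Leg 3: -60.83° → +37.94°, shortest Δλ = 98.77° (east) — does not cross 180°.
Leg 4: +37.94° → +141.44°, shortest Δλ = 103.5° (east) — does not cross 180°.
Leg 5: +141.44° → +92.67°, shortest Δλ = -48.77° (west) — does not cross 180°.
Total crossings: 0.

0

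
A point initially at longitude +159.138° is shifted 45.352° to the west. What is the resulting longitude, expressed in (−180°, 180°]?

+113.786°

Start at +159.138°; shift −45.352° → +113.786°.
+113.786° already lies in (−180°, 180°].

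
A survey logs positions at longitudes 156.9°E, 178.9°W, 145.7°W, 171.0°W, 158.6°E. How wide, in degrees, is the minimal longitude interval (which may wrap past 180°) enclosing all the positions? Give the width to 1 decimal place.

57.4°

Sort the longitudes: -178.9°, -171.0°, -145.7°, +156.9°, +158.6°.
Eastward gaps between consecutive values (wrapping around): 7.9°, 25.3°, 302.6°, 1.7°, 22.5°.
Largest gap = 302.6° ⇒ minimal covering band is its complement: 360° − 302.6° = 57.4°.
Band runs from +156.9° eastward to -145.7°, crossing the antimeridian.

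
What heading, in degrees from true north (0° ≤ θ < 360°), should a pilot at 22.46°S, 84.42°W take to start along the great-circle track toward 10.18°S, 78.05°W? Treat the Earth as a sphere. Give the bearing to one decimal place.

Δλ = -78.05 − -84.42 = 6.37°.
θ = atan2( sin Δλ · cos φ₂ , cos φ₁ · sin φ₂ − sin φ₁ · cos φ₂ · cos Δλ )
  = atan2(0.10920, 0.21037) = 27.434° → normalised to [0°, 360°): 27.434°.

27.4°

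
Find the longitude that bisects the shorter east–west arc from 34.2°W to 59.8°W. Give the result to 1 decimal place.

Signed shortest Δλ from -34.2° to -59.8° is -25.6°.
Midpoint longitude = -34.2° + (-25.6°)/2 = -34.2° − 12.8° = -47.0°.

47.0°W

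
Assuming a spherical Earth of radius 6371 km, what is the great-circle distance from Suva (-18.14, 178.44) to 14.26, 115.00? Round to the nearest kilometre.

Δλ = 115.00 − 178.44 = -63.44°.
Δφ = 14.26 − -18.14 = 32.40°.
a = sin²(Δφ/2) + cos φ₁ · cos φ₂ · sin²(Δλ/2) = 0.332435.
c = 2·atan2(√a, √(1−a)) = 1.22905 rad → d = 6371·c ≈ 7830.30 km.

7830 km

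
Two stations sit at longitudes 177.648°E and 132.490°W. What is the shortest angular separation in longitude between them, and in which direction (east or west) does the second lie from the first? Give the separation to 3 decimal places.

Raw difference: -132.490 − 177.648 = -310.138°.
Normalise into (−180°, 180°]: -310.138° + 360° = 49.862°.
Positive ⇒ the second point lies to the east; separation 49.862°.

49.862° east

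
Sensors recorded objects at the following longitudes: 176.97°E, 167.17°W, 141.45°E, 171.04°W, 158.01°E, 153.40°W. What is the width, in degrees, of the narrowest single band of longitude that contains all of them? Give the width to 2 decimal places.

Sort the longitudes: -171.04°, -167.17°, -153.40°, +141.45°, +158.01°, +176.97°.
Eastward gaps between consecutive values (wrapping around): 3.87°, 13.77°, 294.85°, 16.56°, 18.96°, 11.99°.
Largest gap = 294.85° ⇒ minimal covering band is its complement: 360° − 294.85° = 65.15°.
Band runs from +141.45° eastward to -153.40°, crossing the antimeridian.

65.15°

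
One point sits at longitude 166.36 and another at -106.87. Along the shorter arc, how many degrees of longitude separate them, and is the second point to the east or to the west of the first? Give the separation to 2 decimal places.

86.77° east

Raw difference: -106.87 − 166.36 = -273.23°.
Normalise into (−180°, 180°]: -273.23° + 360° = 86.77°.
Positive ⇒ the second point lies to the east; separation 86.77°.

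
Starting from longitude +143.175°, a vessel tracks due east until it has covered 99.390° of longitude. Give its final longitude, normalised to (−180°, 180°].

-117.435°

Start at +143.175°; shift +99.390° → +242.565°.
+242.565° lies outside (−180°, 180°]; subtract 360° → -117.435°.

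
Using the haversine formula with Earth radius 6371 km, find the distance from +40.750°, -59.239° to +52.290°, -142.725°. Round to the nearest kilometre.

Δλ = -142.725 − -59.239 = -83.486°.
Δφ = 52.290 − 40.750 = 11.540°.
a = sin²(Δφ/2) + cos φ₁ · cos φ₂ · sin²(Δλ/2) = 0.215511.
c = 2·atan2(√a, √(1−a)) = 0.96553 rad → d = 6371·c ≈ 6151.42 km.

6151 km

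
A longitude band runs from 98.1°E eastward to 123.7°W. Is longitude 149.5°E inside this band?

Yes

Band width going east from +98.1° to -123.7°: ((-123.7 − 98.1) mod 360) = 138.2°.
Offset of +149.5° east of the west edge: ((149.5 − 98.1) mod 360) = 51.4°.
51.4° ≤ 138.2° ⇒ inside.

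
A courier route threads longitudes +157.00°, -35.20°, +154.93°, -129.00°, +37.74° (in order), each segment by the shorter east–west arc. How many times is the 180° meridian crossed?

Leg 1: +157.00° → -35.20°, shortest Δλ = 167.8° (east) — crosses 180°.
Leg 2: -35.20° → +154.93°, shortest Δλ = -169.87° (west) — crosses 180°.
Leg 3: +154.93° → -129.00°, shortest Δλ = 76.07° (east) — crosses 180°.
Leg 4: -129.00° → +37.74°, shortest Δλ = 166.74° (east) — does not cross 180°.
Total crossings: 3.

3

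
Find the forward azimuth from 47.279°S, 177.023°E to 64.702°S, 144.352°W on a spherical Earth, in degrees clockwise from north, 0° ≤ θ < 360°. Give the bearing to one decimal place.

Δλ = -144.352 − 177.023 = -321.375°; wrapped into (−180°, 180°]: 38.625°.
θ = atan2( sin Δλ · cos φ₂ , cos φ₁ · sin φ₂ − sin φ₁ · cos φ₂ · cos Δλ )
  = atan2(0.26675, -0.36810) = 144.071° → normalised to [0°, 360°): 144.071°.

144.1°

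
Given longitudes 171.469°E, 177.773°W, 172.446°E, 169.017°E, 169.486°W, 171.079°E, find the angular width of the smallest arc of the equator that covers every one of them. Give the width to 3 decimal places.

Sort the longitudes: -177.773°, -169.486°, +169.017°, +171.079°, +171.469°, +172.446°.
Eastward gaps between consecutive values (wrapping around): 8.287°, 338.503°, 2.062°, 0.390°, 0.977°, 9.781°.
Largest gap = 338.503° ⇒ minimal covering band is its complement: 360° − 338.503° = 21.497°.
Band runs from +169.017° eastward to -169.486°, crossing the antimeridian.

21.497°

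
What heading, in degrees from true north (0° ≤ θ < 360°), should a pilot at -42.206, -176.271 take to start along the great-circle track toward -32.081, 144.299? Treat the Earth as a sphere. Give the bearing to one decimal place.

274.9°

Δλ = 144.299 − -176.271 = 320.570°; wrapped into (−180°, 180°]: -39.430°.
θ = atan2( sin Δλ · cos φ₂ , cos φ₁ · sin φ₂ − sin φ₁ · cos φ₂ · cos Δλ )
  = atan2(-0.53815, 0.04624) = -85.089° → normalised to [0°, 360°): 274.911°.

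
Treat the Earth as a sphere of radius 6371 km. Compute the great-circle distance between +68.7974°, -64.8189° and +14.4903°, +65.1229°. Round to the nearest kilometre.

Δλ = 65.1229 − -64.8189 = 129.9418°.
Δφ = 14.4903 − 68.7974 = -54.3071°.
a = sin²(Δφ/2) + cos φ₁ · cos φ₂ · sin²(Δλ/2) = 0.495765.
c = 2·atan2(√a, √(1−a)) = 1.56233 rad → d = 6371·c ≈ 9953.57 km.

9954 km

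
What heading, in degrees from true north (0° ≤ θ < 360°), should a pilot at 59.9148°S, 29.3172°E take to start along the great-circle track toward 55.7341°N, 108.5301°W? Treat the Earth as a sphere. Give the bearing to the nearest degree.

Δλ = -108.5301 − 29.3172 = -137.8473°.
θ = atan2( sin Δλ · cos φ₂ , cos φ₁ · sin φ₂ − sin φ₁ · cos φ₂ · cos Δλ )
  = atan2(-0.37786, 0.05310) = -82.000° → normalised to [0°, 360°): 278.000°.

278°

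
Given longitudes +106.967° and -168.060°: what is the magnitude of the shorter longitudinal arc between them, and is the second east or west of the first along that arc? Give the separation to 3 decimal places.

84.973° east

Raw difference: -168.060 − 106.967 = -275.027°.
Normalise into (−180°, 180°]: -275.027° + 360° = 84.973°.
Positive ⇒ the second point lies to the east; separation 84.973°.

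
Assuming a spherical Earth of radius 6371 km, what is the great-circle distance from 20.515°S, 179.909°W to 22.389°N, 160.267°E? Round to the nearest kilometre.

Δλ = 160.267 − -179.909 = 340.176°; wrapped into (−180°, 180°]: -19.824°.
Δφ = 22.389 − -20.515 = 42.904°.
a = sin²(Δφ/2) + cos φ₁ · cos φ₂ · sin²(Δλ/2) = 0.159412.
c = 2·atan2(√a, √(1−a)) = 0.82143 rad → d = 6371·c ≈ 5233.32 km.

5233 km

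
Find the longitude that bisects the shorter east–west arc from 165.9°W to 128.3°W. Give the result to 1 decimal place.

Signed shortest Δλ from -165.9° to -128.3° is +37.6°.
Midpoint longitude = -165.9° + (+37.6°)/2 = -165.9° + 18.8° = -147.1°.

147.1°W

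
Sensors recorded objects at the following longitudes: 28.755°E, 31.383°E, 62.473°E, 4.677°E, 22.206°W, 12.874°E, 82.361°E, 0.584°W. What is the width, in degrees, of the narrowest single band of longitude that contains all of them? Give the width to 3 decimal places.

104.567°

Sort the longitudes: -22.206°, -0.584°, +4.677°, +12.874°, +28.755°, +31.383°, +62.473°, +82.361°.
Eastward gaps between consecutive values (wrapping around): 21.622°, 5.261°, 8.197°, 15.881°, 2.628°, 31.090°, 19.888°, 255.433°.
Largest gap = 255.433° ⇒ minimal covering band is its complement: 360° − 255.433° = 104.567°.
Band runs from -22.206° eastward to +82.361°.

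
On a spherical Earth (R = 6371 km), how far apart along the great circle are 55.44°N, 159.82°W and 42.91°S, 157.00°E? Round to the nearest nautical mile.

6300 nmi

Δλ = 157.00 − -159.82 = 316.82°; wrapped into (−180°, 180°]: -43.18°.
Δφ = -42.91 − 55.44 = -98.35°.
a = sin²(Δφ/2) + cos φ₁ · cos φ₂ · sin²(Δλ/2) = 0.628864.
c = 2·atan2(√a, √(1−a)) = 1.83147 rad → d = 6371·c ≈ 11668.28 km ≈ 6300.37 nmi.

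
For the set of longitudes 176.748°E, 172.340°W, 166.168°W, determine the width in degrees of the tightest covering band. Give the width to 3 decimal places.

17.084°

Sort the longitudes: -172.340°, -166.168°, +176.748°.
Eastward gaps between consecutive values (wrapping around): 6.172°, 342.916°, 10.912°.
Largest gap = 342.916° ⇒ minimal covering band is its complement: 360° − 342.916° = 17.084°.
Band runs from +176.748° eastward to -166.168°, crossing the antimeridian.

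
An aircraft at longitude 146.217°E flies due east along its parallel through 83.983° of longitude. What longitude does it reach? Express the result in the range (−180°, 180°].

Start at +146.217°; shift +83.983° → +230.200°.
+230.200° lies outside (−180°, 180°]; subtract 360° → -129.800°.

129.800°W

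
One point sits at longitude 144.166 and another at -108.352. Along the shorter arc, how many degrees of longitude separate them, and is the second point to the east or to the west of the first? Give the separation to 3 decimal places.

107.482° east

Raw difference: -108.352 − 144.166 = -252.518°.
Normalise into (−180°, 180°]: -252.518° + 360° = 107.482°.
Positive ⇒ the second point lies to the east; separation 107.482°.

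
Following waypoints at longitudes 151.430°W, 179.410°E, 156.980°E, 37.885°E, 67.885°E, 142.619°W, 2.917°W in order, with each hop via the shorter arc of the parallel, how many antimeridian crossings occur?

Leg 1: -151.430° → +179.410°, shortest Δλ = -29.16° (west) — crosses 180°.
Leg 2: +179.410° → +156.980°, shortest Δλ = -22.43° (west) — does not cross 180°.
Leg 3: +156.980° → +37.885°, shortest Δλ = -119.095° (west) — does not cross 180°.
Leg 4: +37.885° → +67.885°, shortest Δλ = 30.0° (east) — does not cross 180°.
Leg 5: +67.885° → -142.619°, shortest Δλ = 149.496° (east) — crosses 180°.
Leg 6: -142.619° → -2.917°, shortest Δλ = 139.702° (east) — does not cross 180°.
Total crossings: 2.

2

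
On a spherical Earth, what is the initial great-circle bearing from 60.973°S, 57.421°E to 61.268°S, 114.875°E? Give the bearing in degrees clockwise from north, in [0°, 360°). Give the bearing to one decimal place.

Δλ = 114.875 − 57.421 = 57.454°.
θ = atan2( sin Δλ · cos φ₂ , cos φ₁ · sin φ₂ − sin φ₁ · cos φ₂ · cos Δλ )
  = atan2(0.40522, -0.19935) = 116.195° → normalised to [0°, 360°): 116.195°.

116.2°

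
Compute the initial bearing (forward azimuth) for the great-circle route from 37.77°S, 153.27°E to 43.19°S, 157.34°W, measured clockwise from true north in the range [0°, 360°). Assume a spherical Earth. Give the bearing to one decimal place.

Δλ = -157.34 − 153.27 = -310.61°; wrapped into (−180°, 180°]: 49.39°.
θ = atan2( sin Δλ · cos φ₂ , cos φ₁ · sin φ₂ − sin φ₁ · cos φ₂ · cos Δλ )
  = atan2(0.55349, -0.25035) = 114.337° → normalised to [0°, 360°): 114.337°.

114.3°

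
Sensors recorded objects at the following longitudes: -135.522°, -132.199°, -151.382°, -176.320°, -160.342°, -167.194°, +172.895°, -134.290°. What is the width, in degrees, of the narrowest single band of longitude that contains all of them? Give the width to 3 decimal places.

54.906°

Sort the longitudes: -176.320°, -167.194°, -160.342°, -151.382°, -135.522°, -134.290°, -132.199°, +172.895°.
Eastward gaps between consecutive values (wrapping around): 9.126°, 6.852°, 8.960°, 15.860°, 1.232°, 2.091°, 305.094°, 10.785°.
Largest gap = 305.094° ⇒ minimal covering band is its complement: 360° − 305.094° = 54.906°.
Band runs from +172.895° eastward to -132.199°, crossing the antimeridian.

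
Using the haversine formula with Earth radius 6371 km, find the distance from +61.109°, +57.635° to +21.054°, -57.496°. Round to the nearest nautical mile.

Δλ = -57.496 − 57.635 = -115.131°.
Δφ = 21.054 − 61.109 = -40.055°.
a = sin²(Δφ/2) + cos φ₁ · cos φ₂ · sin²(Δλ/2) = 0.438476.
c = 2·atan2(√a, √(1−a)) = 1.44744 rad → d = 6371·c ≈ 9221.62 km ≈ 4979.28 nmi.

4979 nmi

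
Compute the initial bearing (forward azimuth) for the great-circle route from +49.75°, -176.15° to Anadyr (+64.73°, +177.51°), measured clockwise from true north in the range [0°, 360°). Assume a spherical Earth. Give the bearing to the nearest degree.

350°

Δλ = 177.51 − -176.15 = 353.66°; wrapped into (−180°, 180°]: -6.34°.
θ = atan2( sin Δλ · cos φ₂ , cos φ₁ · sin φ₂ − sin φ₁ · cos φ₂ · cos Δλ )
  = atan2(-0.04714, 0.26047) = -10.258° → normalised to [0°, 360°): 349.742°.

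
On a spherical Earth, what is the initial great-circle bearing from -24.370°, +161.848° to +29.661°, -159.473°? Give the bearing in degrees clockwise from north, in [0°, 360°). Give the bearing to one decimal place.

Δλ = -159.473 − 161.848 = -321.321°; wrapped into (−180°, 180°]: 38.679°.
θ = atan2( sin Δλ · cos φ₂ , cos φ₁ · sin φ₂ − sin φ₁ · cos φ₂ · cos Δλ )
  = atan2(0.54307, 0.73069) = 36.621° → normalised to [0°, 360°): 36.621°.

36.6°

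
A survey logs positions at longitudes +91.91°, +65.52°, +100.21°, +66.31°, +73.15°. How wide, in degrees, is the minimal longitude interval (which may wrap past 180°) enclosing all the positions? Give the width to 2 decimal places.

34.69°

Sort the longitudes: +65.52°, +66.31°, +73.15°, +91.91°, +100.21°.
Eastward gaps between consecutive values (wrapping around): 0.79°, 6.84°, 18.76°, 8.30°, 325.31°.
Largest gap = 325.31° ⇒ minimal covering band is its complement: 360° − 325.31° = 34.69°.
Band runs from +65.52° eastward to +100.21°.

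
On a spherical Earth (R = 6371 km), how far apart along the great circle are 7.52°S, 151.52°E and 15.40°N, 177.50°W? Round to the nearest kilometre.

Δλ = -177.50 − 151.52 = -329.02°; wrapped into (−180°, 180°]: 30.98°.
Δφ = 15.40 − -7.52 = 22.92°.
a = sin²(Δφ/2) + cos φ₁ · cos φ₂ · sin²(Δλ/2) = 0.107649.
c = 2·atan2(√a, √(1−a)) = 0.66858 rad → d = 6371·c ≈ 4259.54 km.

4260 km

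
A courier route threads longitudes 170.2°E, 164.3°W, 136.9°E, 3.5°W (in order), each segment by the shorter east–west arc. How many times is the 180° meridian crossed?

Leg 1: +170.2° → -164.3°, shortest Δλ = 25.5° (east) — crosses 180°.
Leg 2: -164.3° → +136.9°, shortest Δλ = -58.8° (west) — crosses 180°.
Leg 3: +136.9° → -3.5°, shortest Δλ = -140.4° (west) — does not cross 180°.
Total crossings: 2.

2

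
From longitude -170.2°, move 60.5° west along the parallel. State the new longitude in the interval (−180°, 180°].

Start at -170.2°; shift −60.5° → -230.7°.
-230.7° lies outside (−180°, 180°]; add 360° → +129.3°.

+129.3°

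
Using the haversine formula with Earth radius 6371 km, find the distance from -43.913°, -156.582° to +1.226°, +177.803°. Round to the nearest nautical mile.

Δλ = 177.803 − -156.582 = 334.385°; wrapped into (−180°, 180°]: -25.615°.
Δφ = 1.226 − -43.913 = 45.139°.
a = sin²(Δφ/2) + cos φ₁ · cos φ₂ · sin²(Δλ/2) = 0.182698.
c = 2·atan2(√a, √(1−a)) = 0.88330 rad → d = 6371·c ≈ 5627.50 km ≈ 3038.61 nmi.

3039 nmi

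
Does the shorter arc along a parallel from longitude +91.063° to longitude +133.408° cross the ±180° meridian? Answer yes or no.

No

Signed shortest Δλ = ((133.408 − 91.063 + 180) mod 360) − 180 = 42.345°.
Going east by 42.345° from +91.063° reaches +133.408° without touching 180°.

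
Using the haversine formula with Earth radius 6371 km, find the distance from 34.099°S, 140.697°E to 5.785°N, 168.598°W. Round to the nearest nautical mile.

Δλ = -168.598 − 140.697 = -309.295°; wrapped into (−180°, 180°]: 50.705°.
Δφ = 5.785 − -34.099 = 39.884°.
a = sin²(Δφ/2) + cos φ₁ · cos φ₂ · sin²(Δλ/2) = 0.267376.
c = 2·atan2(√a, √(1−a)) = 1.08688 rad → d = 6371·c ≈ 6924.52 km ≈ 3738.94 nmi.

3739 nmi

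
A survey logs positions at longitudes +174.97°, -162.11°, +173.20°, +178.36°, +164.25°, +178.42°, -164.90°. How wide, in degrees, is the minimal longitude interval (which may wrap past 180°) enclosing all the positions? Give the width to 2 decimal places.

Sort the longitudes: -164.90°, -162.11°, +164.25°, +173.20°, +174.97°, +178.36°, +178.42°.
Eastward gaps between consecutive values (wrapping around): 2.79°, 326.36°, 8.95°, 1.77°, 3.39°, 0.06°, 16.68°.
Largest gap = 326.36° ⇒ minimal covering band is its complement: 360° − 326.36° = 33.64°.
Band runs from +164.25° eastward to -162.11°, crossing the antimeridian.

33.64°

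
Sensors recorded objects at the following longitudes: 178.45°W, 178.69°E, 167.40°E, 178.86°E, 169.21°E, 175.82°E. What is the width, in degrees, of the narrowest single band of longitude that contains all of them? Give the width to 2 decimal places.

14.15°

Sort the longitudes: -178.45°, +167.40°, +169.21°, +175.82°, +178.69°, +178.86°.
Eastward gaps between consecutive values (wrapping around): 345.85°, 1.81°, 6.61°, 2.87°, 0.17°, 2.69°.
Largest gap = 345.85° ⇒ minimal covering band is its complement: 360° − 345.85° = 14.15°.
Band runs from +167.40° eastward to -178.45°, crossing the antimeridian.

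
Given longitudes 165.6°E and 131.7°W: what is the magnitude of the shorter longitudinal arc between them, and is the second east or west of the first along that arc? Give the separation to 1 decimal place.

Raw difference: -131.7 − 165.6 = -297.3°.
Normalise into (−180°, 180°]: -297.3° + 360° = 62.7°.
Positive ⇒ the second point lies to the east; separation 62.7°.

62.7° east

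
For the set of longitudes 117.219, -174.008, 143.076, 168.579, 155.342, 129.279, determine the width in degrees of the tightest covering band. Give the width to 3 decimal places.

Sort the longitudes: -174.008°, +117.219°, +129.279°, +143.076°, +155.342°, +168.579°.
Eastward gaps between consecutive values (wrapping around): 291.227°, 12.060°, 13.797°, 12.266°, 13.237°, 17.413°.
Largest gap = 291.227° ⇒ minimal covering band is its complement: 360° − 291.227° = 68.773°.
Band runs from +117.219° eastward to -174.008°, crossing the antimeridian.

68.773°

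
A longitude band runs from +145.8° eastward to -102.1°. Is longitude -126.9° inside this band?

Yes

Band width going east from +145.8° to -102.1°: ((-102.1 − 145.8) mod 360) = 112.1°.
Offset of -126.9° east of the west edge: ((-126.9 − 145.8) mod 360) = 87.3°.
87.3° ≤ 112.1° ⇒ inside.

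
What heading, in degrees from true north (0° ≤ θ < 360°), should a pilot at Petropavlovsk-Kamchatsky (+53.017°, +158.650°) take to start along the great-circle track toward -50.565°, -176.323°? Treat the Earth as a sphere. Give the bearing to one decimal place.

Δλ = -176.323 − 158.650 = -334.973°; wrapped into (−180°, 180°]: 25.027°.
θ = atan2( sin Δλ · cos φ₂ , cos φ₁ · sin φ₂ − sin φ₁ · cos φ₂ · cos Δλ )
  = atan2(0.26872, -0.92439) = 163.791° → normalised to [0°, 360°): 163.791°.

163.8°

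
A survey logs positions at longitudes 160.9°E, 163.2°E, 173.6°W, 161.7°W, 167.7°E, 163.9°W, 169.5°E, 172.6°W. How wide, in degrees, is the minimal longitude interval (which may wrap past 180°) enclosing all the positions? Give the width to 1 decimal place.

Sort the longitudes: -173.6°, -172.6°, -163.9°, -161.7°, +160.9°, +163.2°, +167.7°, +169.5°.
Eastward gaps between consecutive values (wrapping around): 1.0°, 8.7°, 2.2°, 322.6°, 2.3°, 4.5°, 1.8°, 16.9°.
Largest gap = 322.6° ⇒ minimal covering band is its complement: 360° − 322.6° = 37.4°.
Band runs from +160.9° eastward to -161.7°, crossing the antimeridian.

37.4°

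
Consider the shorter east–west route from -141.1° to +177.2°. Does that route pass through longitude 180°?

Naïve |177.2 − -141.1| = 318.3° > 180°, so the shorter arc goes the other way round — across 180°.
Signed shortest Δλ = ((177.2 − -141.1 + 180) mod 360) − 180 = -41.7°.
Going west by 41.7° from -141.1° passes through 180° before reaching +177.2°.

Yes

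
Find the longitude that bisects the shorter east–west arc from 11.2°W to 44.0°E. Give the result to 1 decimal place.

Signed shortest Δλ from -11.2° to +44.0° is +55.2°.
Midpoint longitude = -11.2° + (+55.2°)/2 = -11.2° + 27.6° = +16.4°.

16.4°E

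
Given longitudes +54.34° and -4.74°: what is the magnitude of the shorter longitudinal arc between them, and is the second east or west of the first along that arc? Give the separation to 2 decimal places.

Raw difference: -4.74 − 54.34 = -59.08°.
Normalise into (−180°, 180°]: -59.08° stays -59.08°.
Negative ⇒ the second point lies to the west; separation 59.08°.

59.08° west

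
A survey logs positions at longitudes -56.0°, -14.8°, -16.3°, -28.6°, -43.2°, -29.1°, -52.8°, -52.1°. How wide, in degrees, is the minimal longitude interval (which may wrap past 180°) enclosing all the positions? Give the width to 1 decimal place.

41.2°

Sort the longitudes: -56.0°, -52.8°, -52.1°, -43.2°, -29.1°, -28.6°, -16.3°, -14.8°.
Eastward gaps between consecutive values (wrapping around): 3.2°, 0.7°, 8.9°, 14.1°, 0.5°, 12.3°, 1.5°, 318.8°.
Largest gap = 318.8° ⇒ minimal covering band is its complement: 360° − 318.8° = 41.2°.
Band runs from -56.0° eastward to -14.8°.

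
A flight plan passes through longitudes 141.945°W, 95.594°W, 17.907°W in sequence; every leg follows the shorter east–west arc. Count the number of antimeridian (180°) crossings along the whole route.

0

Leg 1: -141.945° → -95.594°, shortest Δλ = 46.351° (east) — does not cross 180°.
Leg 2: -95.594° → -17.907°, shortest Δλ = 77.687° (east) — does not cross 180°.
Total crossings: 0.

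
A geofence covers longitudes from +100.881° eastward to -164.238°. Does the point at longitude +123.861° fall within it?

Yes

Band width going east from +100.881° to -164.238°: ((-164.238 − 100.881) mod 360) = 94.881°.
Offset of +123.861° east of the west edge: ((123.861 − 100.881) mod 360) = 22.980°.
22.980° ≤ 94.881° ⇒ inside.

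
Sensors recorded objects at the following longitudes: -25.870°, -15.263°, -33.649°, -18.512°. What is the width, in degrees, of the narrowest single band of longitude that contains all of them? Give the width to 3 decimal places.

18.386°

Sort the longitudes: -33.649°, -25.870°, -18.512°, -15.263°.
Eastward gaps between consecutive values (wrapping around): 7.779°, 7.358°, 3.249°, 341.614°.
Largest gap = 341.614° ⇒ minimal covering band is its complement: 360° − 341.614° = 18.386°.
Band runs from -33.649° eastward to -15.263°.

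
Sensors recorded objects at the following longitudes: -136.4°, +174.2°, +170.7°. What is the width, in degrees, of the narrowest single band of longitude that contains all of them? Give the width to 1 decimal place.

Sort the longitudes: -136.4°, +170.7°, +174.2°.
Eastward gaps between consecutive values (wrapping around): 307.1°, 3.5°, 49.4°.
Largest gap = 307.1° ⇒ minimal covering band is its complement: 360° − 307.1° = 52.9°.
Band runs from +170.7° eastward to -136.4°, crossing the antimeridian.

52.9°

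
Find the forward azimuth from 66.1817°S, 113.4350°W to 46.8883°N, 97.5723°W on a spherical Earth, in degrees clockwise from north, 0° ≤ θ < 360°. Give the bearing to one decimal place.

Δλ = -97.5723 − -113.4350 = 15.8627°.
θ = atan2( sin Δλ · cos φ₂ , cos φ₁ · sin φ₂ − sin φ₁ · cos φ₂ · cos Δλ )
  = atan2(0.18680, 0.89622) = 11.774° → normalised to [0°, 360°): 11.774°.

11.8°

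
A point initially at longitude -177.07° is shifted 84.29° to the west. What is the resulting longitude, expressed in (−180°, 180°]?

+98.64°

Start at -177.07°; shift −84.29° → -261.36°.
-261.36° lies outside (−180°, 180°]; add 360° → +98.64°.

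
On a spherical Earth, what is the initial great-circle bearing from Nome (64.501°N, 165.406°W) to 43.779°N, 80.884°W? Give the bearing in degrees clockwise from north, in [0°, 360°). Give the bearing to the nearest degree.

Δλ = -80.884 − -165.406 = 84.522°.
θ = atan2( sin Δλ · cos φ₂ , cos φ₁ · sin φ₂ − sin φ₁ · cos φ₂ · cos Δλ )
  = atan2(0.71872, 0.23564) = 71.848° → normalised to [0°, 360°): 71.848°.

72°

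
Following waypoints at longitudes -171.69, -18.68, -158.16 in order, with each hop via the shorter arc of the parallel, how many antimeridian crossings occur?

0

Leg 1: -171.69° → -18.68°, shortest Δλ = 153.01° (east) — does not cross 180°.
Leg 2: -18.68° → -158.16°, shortest Δλ = -139.48° (west) — does not cross 180°.
Total crossings: 0.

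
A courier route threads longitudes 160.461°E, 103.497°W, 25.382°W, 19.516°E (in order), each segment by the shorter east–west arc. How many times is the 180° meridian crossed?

1

Leg 1: +160.461° → -103.497°, shortest Δλ = 96.042° (east) — crosses 180°.
Leg 2: -103.497° → -25.382°, shortest Δλ = 78.115° (east) — does not cross 180°.
Leg 3: -25.382° → +19.516°, shortest Δλ = 44.898° (east) — does not cross 180°.
Total crossings: 1.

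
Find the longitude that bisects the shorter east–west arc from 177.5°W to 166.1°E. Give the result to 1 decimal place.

Signed shortest Δλ from -177.5° to +166.1° is -16.4°.
Midpoint longitude = -177.5° + (-16.4°)/2 = -177.5° − 8.2° = -185.7°.
Normalise into (−180°, 180°]: +174.3°.
(The naïve average (-177.5 + +166.1)/2 = -5.7° is on the wrong side of the globe.)

174.3°E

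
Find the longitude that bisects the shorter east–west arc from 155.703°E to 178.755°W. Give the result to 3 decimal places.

168.474°E

Signed shortest Δλ from +155.703° to -178.755° is +25.542°.
Midpoint longitude = +155.703° + (+25.542°)/2 = +155.703° + 12.771° = +168.474°.
(The naïve average (+155.703 + -178.755)/2 = -11.526° is on the wrong side of the globe.)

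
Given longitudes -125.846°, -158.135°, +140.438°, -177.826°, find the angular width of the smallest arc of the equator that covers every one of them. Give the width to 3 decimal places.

Sort the longitudes: -177.826°, -158.135°, -125.846°, +140.438°.
Eastward gaps between consecutive values (wrapping around): 19.691°, 32.289°, 266.284°, 41.736°.
Largest gap = 266.284° ⇒ minimal covering band is its complement: 360° − 266.284° = 93.716°.
Band runs from +140.438° eastward to -125.846°, crossing the antimeridian.

93.716°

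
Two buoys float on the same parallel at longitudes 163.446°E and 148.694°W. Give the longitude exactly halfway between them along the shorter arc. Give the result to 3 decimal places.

172.624°W

Signed shortest Δλ from +163.446° to -148.694° is +47.860°.
Midpoint longitude = +163.446° + (+47.860°)/2 = +163.446° + 23.930° = +187.376°.
Normalise into (−180°, 180°]: -172.624°.
(The naïve average (+163.446 + -148.694)/2 = 7.376° is on the wrong side of the globe.)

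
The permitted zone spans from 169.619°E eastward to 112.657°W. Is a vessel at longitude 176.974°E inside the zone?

Band width going east from +169.619° to -112.657°: ((-112.657 − 169.619) mod 360) = 77.724°.
Offset of +176.974° east of the west edge: ((176.974 − 169.619) mod 360) = 7.355°.
7.355° ≤ 77.724° ⇒ inside.

Yes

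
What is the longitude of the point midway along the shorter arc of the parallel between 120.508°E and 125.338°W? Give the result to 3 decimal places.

Signed shortest Δλ from +120.508° to -125.338° is +114.154°.
Midpoint longitude = +120.508° + (+114.154°)/2 = +120.508° + 57.077° = +177.585°.
(The naïve average (+120.508 + -125.338)/2 = -2.415° is on the wrong side of the globe.)

177.585°E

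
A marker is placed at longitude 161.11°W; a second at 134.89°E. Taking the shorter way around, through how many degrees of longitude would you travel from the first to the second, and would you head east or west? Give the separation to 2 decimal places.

64.00° west

Raw difference: 134.89 − -161.11 = 296.0°.
Normalise into (−180°, 180°]: 296.0° − 360° = -64.0°.
Negative ⇒ the second point lies to the west; separation 64.00°.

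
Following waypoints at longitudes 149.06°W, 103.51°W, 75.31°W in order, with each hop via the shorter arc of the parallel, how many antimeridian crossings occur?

Leg 1: -149.06° → -103.51°, shortest Δλ = 45.55° (east) — does not cross 180°.
Leg 2: -103.51° → -75.31°, shortest Δλ = 28.2° (east) — does not cross 180°.
Total crossings: 0.

0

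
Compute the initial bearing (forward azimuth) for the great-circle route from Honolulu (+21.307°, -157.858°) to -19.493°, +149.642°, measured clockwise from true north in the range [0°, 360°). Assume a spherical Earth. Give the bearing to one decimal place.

235.2°

Δλ = 149.642 − -157.858 = 307.500°; wrapped into (−180°, 180°]: -52.500°.
θ = atan2( sin Δλ · cos φ₂ , cos φ₁ · sin φ₂ − sin φ₁ · cos φ₂ · cos Δλ )
  = atan2(-0.74788, -0.51941) = -124.780° → normalised to [0°, 360°): 235.220°.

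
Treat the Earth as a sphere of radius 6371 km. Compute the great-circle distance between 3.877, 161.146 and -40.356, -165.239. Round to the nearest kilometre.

Δλ = -165.239 − 161.146 = -326.385°; wrapped into (−180°, 180°]: 33.615°.
Δφ = -40.356 − 3.877 = -44.233°.
a = sin²(Δφ/2) + cos φ₁ · cos φ₂ · sin²(Δλ/2) = 0.205315.
c = 2·atan2(√a, √(1−a)) = 0.94052 rad → d = 6371·c ≈ 5992.04 km.

5992 km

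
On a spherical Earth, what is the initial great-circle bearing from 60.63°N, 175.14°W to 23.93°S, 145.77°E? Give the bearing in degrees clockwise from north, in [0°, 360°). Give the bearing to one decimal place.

215.2°

Δλ = 145.77 − -175.14 = 320.91°; wrapped into (−180°, 180°]: -39.09°.
θ = atan2( sin Δλ · cos φ₂ , cos φ₁ · sin φ₂ − sin φ₁ · cos φ₂ · cos Δλ )
  = atan2(-0.57634, -0.81719) = -144.806° → normalised to [0°, 360°): 215.194°.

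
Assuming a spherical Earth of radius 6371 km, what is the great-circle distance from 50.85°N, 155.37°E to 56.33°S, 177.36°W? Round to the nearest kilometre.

12179 km

Δλ = -177.36 − 155.37 = -332.73°; wrapped into (−180°, 180°]: 27.27°.
Δφ = -56.33 − 50.85 = -107.18°.
a = sin²(Δφ/2) + cos φ₁ · cos φ₂ · sin²(Δλ/2) = 0.667139.
c = 2·atan2(√a, √(1−a)) = 1.91163 rad → d = 6371·c ≈ 12179.03 km.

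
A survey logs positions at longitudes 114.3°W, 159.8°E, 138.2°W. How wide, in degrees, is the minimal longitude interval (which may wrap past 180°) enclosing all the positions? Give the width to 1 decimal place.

85.9°

Sort the longitudes: -138.2°, -114.3°, +159.8°.
Eastward gaps between consecutive values (wrapping around): 23.9°, 274.1°, 62.0°.
Largest gap = 274.1° ⇒ minimal covering band is its complement: 360° − 274.1° = 85.9°.
Band runs from +159.8° eastward to -114.3°, crossing the antimeridian.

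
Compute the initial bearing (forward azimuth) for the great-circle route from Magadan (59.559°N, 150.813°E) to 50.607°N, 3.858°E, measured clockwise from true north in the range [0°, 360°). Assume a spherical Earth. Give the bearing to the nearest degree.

338°

Δλ = 3.858 − 150.813 = -146.955°.
θ = atan2( sin Δλ · cos φ₂ , cos φ₁ · sin φ₂ − sin φ₁ · cos φ₂ · cos Δλ )
  = atan2(-0.34607, 0.85019) = -22.148° → normalised to [0°, 360°): 337.852°.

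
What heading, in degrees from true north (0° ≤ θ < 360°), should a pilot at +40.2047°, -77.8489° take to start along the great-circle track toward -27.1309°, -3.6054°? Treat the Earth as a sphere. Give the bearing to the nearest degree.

120°

Δλ = -3.6054 − -77.8489 = 74.2435°.
θ = atan2( sin Δλ · cos φ₂ , cos φ₁ · sin φ₂ − sin φ₁ · cos φ₂ · cos Δλ )
  = atan2(0.85653, -0.50429) = 120.488° → normalised to [0°, 360°): 120.488°.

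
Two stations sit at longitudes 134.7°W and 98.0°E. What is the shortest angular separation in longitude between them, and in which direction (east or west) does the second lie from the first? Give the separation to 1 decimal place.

127.3° west

Raw difference: 98.0 − -134.7 = 232.7°.
Normalise into (−180°, 180°]: 232.7° − 360° = -127.3°.
Negative ⇒ the second point lies to the west; separation 127.3°.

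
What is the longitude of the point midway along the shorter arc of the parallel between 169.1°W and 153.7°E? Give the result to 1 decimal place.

Signed shortest Δλ from -169.1° to +153.7° is -37.2°.
Midpoint longitude = -169.1° + (-37.2°)/2 = -169.1° − 18.6° = -187.7°.
Normalise into (−180°, 180°]: +172.3°.
(The naïve average (-169.1 + +153.7)/2 = -7.7° is on the wrong side of the globe.)

172.3°E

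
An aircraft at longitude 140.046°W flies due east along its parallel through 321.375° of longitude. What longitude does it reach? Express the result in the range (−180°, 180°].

Start at -140.046°; shift +321.375° → +181.329°.
+181.329° lies outside (−180°, 180°]; subtract 360° → -178.671°.

178.671°W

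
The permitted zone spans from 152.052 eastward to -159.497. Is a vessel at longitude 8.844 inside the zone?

Band width going east from +152.052° to -159.497°: ((-159.497 − 152.052) mod 360) = 48.451°.
Offset of +8.844° east of the west edge: ((8.844 − 152.052) mod 360) = 216.792°.
216.792° > 48.451° ⇒ outside.

No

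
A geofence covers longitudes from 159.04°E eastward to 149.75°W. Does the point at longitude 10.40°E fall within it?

No

Band width going east from +159.04° to -149.75°: ((-149.75 − 159.04) mod 360) = 51.21°.
Offset of +10.40° east of the west edge: ((10.40 − 159.04) mod 360) = 211.36°.
211.36° > 51.21° ⇒ outside.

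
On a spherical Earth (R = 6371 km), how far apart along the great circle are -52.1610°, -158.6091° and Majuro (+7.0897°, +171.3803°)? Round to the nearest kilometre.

Δλ = 171.3803 − -158.6091 = 329.9894°; wrapped into (−180°, 180°]: -30.0106°.
Δφ = 7.0897 − -52.1610 = 59.2507°.
a = sin²(Δφ/2) + cos φ₁ · cos φ₂ · sin²(Δλ/2) = 0.285166.
c = 2·atan2(√a, √(1−a)) = 1.12667 rad → d = 6371·c ≈ 7178.02 km.

7178 km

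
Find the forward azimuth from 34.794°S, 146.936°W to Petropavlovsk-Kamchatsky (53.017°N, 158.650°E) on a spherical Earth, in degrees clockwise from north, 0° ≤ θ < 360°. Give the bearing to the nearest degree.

330°

Δλ = 158.650 − -146.936 = 305.586°; wrapped into (−180°, 180°]: -54.414°.
θ = atan2( sin Δλ · cos φ₂ , cos φ₁ · sin φ₂ − sin φ₁ · cos φ₂ · cos Δλ )
  = atan2(-0.48923, 0.85575) = -29.756° → normalised to [0°, 360°): 330.244°.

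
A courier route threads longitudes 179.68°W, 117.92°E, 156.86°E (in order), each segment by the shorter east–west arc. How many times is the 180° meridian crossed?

Leg 1: -179.68° → +117.92°, shortest Δλ = -62.4° (west) — crosses 180°.
Leg 2: +117.92° → +156.86°, shortest Δλ = 38.94° (east) — does not cross 180°.
Total crossings: 1.

1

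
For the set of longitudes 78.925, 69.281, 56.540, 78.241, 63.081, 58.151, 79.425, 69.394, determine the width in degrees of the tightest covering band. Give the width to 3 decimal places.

Sort the longitudes: +56.540°, +58.151°, +63.081°, +69.281°, +69.394°, +78.241°, +78.925°, +79.425°.
Eastward gaps between consecutive values (wrapping around): 1.611°, 4.930°, 6.200°, 0.113°, 8.847°, 0.684°, 0.500°, 337.115°.
Largest gap = 337.115° ⇒ minimal covering band is its complement: 360° − 337.115° = 22.885°.
Band runs from +56.540° eastward to +79.425°.

22.885°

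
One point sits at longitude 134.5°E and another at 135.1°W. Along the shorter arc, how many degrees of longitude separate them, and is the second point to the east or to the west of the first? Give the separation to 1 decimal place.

90.4° east

Raw difference: -135.1 − 134.5 = -269.6°.
Normalise into (−180°, 180°]: -269.6° + 360° = 90.4°.
Positive ⇒ the second point lies to the east; separation 90.4°.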